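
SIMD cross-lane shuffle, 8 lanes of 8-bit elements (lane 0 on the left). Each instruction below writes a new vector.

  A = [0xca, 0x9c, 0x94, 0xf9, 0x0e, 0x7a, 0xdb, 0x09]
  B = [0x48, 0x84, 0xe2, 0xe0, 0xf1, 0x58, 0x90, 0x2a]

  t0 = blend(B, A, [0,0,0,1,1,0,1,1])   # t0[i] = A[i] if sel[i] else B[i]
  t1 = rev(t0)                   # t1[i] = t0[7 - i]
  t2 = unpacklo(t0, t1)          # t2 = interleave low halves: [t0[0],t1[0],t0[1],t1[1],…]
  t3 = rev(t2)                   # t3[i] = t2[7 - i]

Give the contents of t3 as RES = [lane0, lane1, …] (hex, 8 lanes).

RES = [ 0x0e  0xf9  0x58  0xe2  0xdb  0x84  0x09  0x48 ]

  t0: 48 84 e2 f9 0e 58 db 09
  t1: 09 db 58 0e f9 e2 84 48
  t2: 48 09 84 db e2 58 f9 0e
  t3: 0e f9 58 e2 db 84 09 48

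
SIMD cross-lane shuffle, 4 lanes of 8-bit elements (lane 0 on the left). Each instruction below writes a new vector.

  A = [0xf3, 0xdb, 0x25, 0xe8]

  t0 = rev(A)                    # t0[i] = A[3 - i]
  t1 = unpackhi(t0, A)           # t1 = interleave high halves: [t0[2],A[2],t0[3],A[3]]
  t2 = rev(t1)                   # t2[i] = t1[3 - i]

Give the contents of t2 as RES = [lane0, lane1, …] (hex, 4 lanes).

→ t0 |e8|25|db|f3|
→ t1 |db|25|f3|e8|
→ t2 |e8|f3|25|db|

RES = [0xe8, 0xf3, 0x25, 0xdb]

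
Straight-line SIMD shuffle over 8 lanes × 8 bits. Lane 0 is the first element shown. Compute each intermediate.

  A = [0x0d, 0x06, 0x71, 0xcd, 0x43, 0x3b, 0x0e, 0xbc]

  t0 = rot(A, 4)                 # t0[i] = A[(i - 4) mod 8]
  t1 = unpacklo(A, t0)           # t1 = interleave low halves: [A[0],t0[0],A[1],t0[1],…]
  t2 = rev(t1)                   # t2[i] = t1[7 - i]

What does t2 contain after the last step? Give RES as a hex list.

RES = [0xbc, 0xcd, 0x0e, 0x71, 0x3b, 0x06, 0x43, 0x0d]

t0 = [0x43, 0x3b, 0x0e, 0xbc, 0x0d, 0x06, 0x71, 0xcd]
t1 = [0x0d, 0x43, 0x06, 0x3b, 0x71, 0x0e, 0xcd, 0xbc]
t2 = [0xbc, 0xcd, 0x0e, 0x71, 0x3b, 0x06, 0x43, 0x0d]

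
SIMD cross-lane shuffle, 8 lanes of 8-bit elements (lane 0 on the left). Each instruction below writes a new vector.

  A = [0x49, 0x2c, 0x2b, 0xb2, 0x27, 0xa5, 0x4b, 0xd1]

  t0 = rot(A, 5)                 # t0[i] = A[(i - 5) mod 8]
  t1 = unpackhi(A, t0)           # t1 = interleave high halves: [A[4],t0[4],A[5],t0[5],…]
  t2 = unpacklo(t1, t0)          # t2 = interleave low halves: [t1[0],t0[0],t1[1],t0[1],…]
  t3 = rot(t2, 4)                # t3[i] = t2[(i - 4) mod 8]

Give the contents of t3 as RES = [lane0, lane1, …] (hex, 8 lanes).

RES = [0xa5, 0xa5, 0x49, 0x4b, 0x27, 0xb2, 0xd1, 0x27]

  t0: b2 27 a5 4b d1 49 2c 2b
  t1: 27 d1 a5 49 4b 2c d1 2b
  t2: 27 b2 d1 27 a5 a5 49 4b
  t3: a5 a5 49 4b 27 b2 d1 27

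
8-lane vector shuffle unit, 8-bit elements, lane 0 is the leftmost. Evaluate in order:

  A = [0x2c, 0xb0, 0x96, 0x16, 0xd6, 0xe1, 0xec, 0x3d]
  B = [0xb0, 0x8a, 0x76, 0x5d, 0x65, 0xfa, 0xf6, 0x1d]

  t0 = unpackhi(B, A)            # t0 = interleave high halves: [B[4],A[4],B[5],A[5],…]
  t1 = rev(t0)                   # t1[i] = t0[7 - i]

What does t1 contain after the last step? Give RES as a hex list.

  t0: 65 d6 fa e1 f6 ec 1d 3d
  t1: 3d 1d ec f6 e1 fa d6 65

RES = [0x3d, 0x1d, 0xec, 0xf6, 0xe1, 0xfa, 0xd6, 0x65]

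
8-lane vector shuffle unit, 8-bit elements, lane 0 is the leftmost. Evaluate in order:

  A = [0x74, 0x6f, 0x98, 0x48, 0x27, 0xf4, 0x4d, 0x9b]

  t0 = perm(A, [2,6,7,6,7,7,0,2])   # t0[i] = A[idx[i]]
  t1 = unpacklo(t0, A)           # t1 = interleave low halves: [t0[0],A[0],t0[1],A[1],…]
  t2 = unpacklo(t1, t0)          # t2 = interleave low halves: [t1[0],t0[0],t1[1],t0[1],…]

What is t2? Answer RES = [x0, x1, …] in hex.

→ t0 |98|4d|9b|4d|9b|9b|74|98|
→ t1 |98|74|4d|6f|9b|98|4d|48|
→ t2 |98|98|74|4d|4d|9b|6f|4d|

RES = [0x98, 0x98, 0x74, 0x4d, 0x4d, 0x9b, 0x6f, 0x4d]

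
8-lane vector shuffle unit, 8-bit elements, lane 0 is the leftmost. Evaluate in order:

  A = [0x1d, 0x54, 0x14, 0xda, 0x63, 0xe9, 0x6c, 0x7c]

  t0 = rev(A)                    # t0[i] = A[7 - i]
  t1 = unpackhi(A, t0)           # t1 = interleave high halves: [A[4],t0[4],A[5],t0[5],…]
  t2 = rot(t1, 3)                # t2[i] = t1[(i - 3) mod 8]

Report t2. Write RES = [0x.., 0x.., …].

  t0: 7c 6c e9 63 da 14 54 1d
  t1: 63 da e9 14 6c 54 7c 1d
  t2: 54 7c 1d 63 da e9 14 6c

RES = [0x54, 0x7c, 0x1d, 0x63, 0xda, 0xe9, 0x14, 0x6c]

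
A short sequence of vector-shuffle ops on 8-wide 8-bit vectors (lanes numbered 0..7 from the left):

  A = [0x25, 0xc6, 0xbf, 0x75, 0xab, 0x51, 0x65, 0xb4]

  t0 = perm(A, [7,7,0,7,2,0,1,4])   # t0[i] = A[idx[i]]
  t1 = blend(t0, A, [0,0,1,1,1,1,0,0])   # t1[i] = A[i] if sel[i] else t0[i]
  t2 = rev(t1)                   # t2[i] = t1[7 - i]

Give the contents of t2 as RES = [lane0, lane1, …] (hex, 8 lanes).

t0 = [0xb4, 0xb4, 0x25, 0xb4, 0xbf, 0x25, 0xc6, 0xab]
t1 = [0xb4, 0xb4, 0xbf, 0x75, 0xab, 0x51, 0xc6, 0xab]
t2 = [0xab, 0xc6, 0x51, 0xab, 0x75, 0xbf, 0xb4, 0xb4]

RES = [0xab, 0xc6, 0x51, 0xab, 0x75, 0xbf, 0xb4, 0xb4]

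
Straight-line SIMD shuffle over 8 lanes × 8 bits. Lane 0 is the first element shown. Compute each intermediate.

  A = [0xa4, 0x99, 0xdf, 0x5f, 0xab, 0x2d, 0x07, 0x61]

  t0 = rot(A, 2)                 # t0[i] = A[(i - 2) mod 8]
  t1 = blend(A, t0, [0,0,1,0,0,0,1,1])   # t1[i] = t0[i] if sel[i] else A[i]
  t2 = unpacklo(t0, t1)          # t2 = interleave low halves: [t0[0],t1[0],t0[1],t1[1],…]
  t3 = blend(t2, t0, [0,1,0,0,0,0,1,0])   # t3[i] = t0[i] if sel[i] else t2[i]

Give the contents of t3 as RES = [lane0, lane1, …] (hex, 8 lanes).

  t0: 07 61 a4 99 df 5f ab 2d
  t1: a4 99 a4 5f ab 2d ab 2d
  t2: 07 a4 61 99 a4 a4 99 5f
  t3: 07 61 61 99 a4 a4 ab 5f

RES = [ 0x07  0x61  0x61  0x99  0xa4  0xa4  0xab  0x5f ]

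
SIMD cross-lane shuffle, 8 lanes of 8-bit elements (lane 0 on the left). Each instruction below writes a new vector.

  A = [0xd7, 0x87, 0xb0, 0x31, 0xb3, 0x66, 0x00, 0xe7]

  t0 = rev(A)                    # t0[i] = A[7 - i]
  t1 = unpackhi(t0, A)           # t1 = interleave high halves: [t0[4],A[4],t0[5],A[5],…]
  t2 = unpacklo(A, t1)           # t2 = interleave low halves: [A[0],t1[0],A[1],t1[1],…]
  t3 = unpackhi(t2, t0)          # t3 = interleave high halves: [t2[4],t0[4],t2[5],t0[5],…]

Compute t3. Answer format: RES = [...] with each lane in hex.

  t0: e7 00 66 b3 31 b0 87 d7
  t1: 31 b3 b0 66 87 00 d7 e7
  t2: d7 31 87 b3 b0 b0 31 66
  t3: b0 31 b0 b0 31 87 66 d7

RES = [0xb0, 0x31, 0xb0, 0xb0, 0x31, 0x87, 0x66, 0xd7]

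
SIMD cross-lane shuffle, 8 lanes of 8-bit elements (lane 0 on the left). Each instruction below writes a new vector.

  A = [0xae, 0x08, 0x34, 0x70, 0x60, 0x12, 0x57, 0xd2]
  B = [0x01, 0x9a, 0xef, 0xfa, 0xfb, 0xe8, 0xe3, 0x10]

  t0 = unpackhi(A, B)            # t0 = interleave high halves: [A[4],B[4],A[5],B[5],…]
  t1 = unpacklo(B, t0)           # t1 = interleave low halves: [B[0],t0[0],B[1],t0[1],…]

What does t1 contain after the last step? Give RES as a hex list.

  t0: 60 fb 12 e8 57 e3 d2 10
  t1: 01 60 9a fb ef 12 fa e8

RES = [0x01, 0x60, 0x9a, 0xfb, 0xef, 0x12, 0xfa, 0xe8]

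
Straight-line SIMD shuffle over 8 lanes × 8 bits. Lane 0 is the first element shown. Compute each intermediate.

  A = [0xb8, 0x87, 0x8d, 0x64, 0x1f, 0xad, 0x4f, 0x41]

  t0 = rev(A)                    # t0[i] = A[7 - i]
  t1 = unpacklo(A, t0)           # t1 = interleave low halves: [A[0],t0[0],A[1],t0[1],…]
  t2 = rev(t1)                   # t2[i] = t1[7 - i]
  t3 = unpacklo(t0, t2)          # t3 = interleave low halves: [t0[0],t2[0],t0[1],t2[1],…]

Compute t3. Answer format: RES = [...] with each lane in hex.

RES = [ 0x41  0x1f  0x4f  0x64  0xad  0xad  0x1f  0x8d ]

→ t0 |41|4f|ad|1f|64|8d|87|b8|
→ t1 |b8|41|87|4f|8d|ad|64|1f|
→ t2 |1f|64|ad|8d|4f|87|41|b8|
→ t3 |41|1f|4f|64|ad|ad|1f|8d|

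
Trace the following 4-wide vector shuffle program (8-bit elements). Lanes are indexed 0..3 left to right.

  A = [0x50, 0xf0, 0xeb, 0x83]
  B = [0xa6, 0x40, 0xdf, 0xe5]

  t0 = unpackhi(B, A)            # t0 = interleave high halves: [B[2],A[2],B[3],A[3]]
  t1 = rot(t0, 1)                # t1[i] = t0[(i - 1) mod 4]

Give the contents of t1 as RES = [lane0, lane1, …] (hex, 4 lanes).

t0 = [0xdf, 0xeb, 0xe5, 0x83]
t1 = [0x83, 0xdf, 0xeb, 0xe5]

RES = [ 0x83  0xdf  0xeb  0xe5 ]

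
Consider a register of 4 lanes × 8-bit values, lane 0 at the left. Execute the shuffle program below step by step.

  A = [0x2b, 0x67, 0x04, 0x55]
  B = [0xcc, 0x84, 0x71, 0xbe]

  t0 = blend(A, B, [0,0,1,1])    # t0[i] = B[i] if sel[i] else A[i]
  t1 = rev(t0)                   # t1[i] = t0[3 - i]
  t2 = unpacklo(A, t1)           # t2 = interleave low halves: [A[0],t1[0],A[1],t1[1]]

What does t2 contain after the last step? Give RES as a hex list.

  t0: 2b 67 71 be
  t1: be 71 67 2b
  t2: 2b be 67 71

RES = [0x2b, 0xbe, 0x67, 0x71]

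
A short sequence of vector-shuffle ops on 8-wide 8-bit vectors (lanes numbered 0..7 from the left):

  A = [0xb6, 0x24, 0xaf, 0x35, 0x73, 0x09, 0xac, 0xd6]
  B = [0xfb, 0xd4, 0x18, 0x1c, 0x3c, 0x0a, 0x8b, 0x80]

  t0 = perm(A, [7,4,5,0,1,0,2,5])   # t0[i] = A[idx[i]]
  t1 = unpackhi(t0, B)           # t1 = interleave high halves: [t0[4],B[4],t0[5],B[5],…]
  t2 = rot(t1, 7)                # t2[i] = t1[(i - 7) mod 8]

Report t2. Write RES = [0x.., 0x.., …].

RES = [0x3c, 0xb6, 0x0a, 0xaf, 0x8b, 0x09, 0x80, 0x24]

t0 = [0xd6, 0x73, 0x09, 0xb6, 0x24, 0xb6, 0xaf, 0x09]
t1 = [0x24, 0x3c, 0xb6, 0x0a, 0xaf, 0x8b, 0x09, 0x80]
t2 = [0x3c, 0xb6, 0x0a, 0xaf, 0x8b, 0x09, 0x80, 0x24]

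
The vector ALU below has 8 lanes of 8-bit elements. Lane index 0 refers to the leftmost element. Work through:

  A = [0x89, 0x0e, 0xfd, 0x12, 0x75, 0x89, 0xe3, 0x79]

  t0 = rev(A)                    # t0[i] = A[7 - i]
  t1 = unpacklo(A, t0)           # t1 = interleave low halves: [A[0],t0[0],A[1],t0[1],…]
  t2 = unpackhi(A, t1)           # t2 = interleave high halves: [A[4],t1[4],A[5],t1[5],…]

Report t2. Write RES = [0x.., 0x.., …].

RES = [ 0x75  0xfd  0x89  0x89  0xe3  0x12  0x79  0x75 ]

t0 = [0x79, 0xe3, 0x89, 0x75, 0x12, 0xfd, 0x0e, 0x89]
t1 = [0x89, 0x79, 0x0e, 0xe3, 0xfd, 0x89, 0x12, 0x75]
t2 = [0x75, 0xfd, 0x89, 0x89, 0xe3, 0x12, 0x79, 0x75]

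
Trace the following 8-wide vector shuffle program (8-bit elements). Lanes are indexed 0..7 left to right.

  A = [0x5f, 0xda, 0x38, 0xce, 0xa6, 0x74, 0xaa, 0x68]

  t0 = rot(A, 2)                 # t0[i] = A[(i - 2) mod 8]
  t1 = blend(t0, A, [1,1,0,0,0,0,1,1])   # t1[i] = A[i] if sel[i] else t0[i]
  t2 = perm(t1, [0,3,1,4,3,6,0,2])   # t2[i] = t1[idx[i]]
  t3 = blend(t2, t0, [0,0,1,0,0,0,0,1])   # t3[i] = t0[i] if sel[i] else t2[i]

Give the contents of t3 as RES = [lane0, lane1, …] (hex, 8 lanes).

RES = [ 0x5f  0xda  0x5f  0x38  0xda  0xaa  0x5f  0x74 ]

→ t0 |aa|68|5f|da|38|ce|a6|74|
→ t1 |5f|da|5f|da|38|ce|aa|68|
→ t2 |5f|da|da|38|da|aa|5f|5f|
→ t3 |5f|da|5f|38|da|aa|5f|74|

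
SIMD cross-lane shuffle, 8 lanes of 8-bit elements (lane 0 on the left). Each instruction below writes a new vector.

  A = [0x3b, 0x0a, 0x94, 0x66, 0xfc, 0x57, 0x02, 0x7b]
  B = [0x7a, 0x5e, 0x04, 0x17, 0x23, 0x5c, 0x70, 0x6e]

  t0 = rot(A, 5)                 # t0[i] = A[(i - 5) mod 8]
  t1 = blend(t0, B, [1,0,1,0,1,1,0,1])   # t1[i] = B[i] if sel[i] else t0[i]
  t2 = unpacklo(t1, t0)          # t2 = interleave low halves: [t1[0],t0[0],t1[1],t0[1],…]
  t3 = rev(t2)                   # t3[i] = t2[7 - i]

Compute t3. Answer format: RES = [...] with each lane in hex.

→ t0 |66|fc|57|02|7b|3b|0a|94|
→ t1 |7a|fc|04|02|23|5c|0a|6e|
→ t2 |7a|66|fc|fc|04|57|02|02|
→ t3 |02|02|57|04|fc|fc|66|7a|

RES = [0x02, 0x02, 0x57, 0x04, 0xfc, 0xfc, 0x66, 0x7a]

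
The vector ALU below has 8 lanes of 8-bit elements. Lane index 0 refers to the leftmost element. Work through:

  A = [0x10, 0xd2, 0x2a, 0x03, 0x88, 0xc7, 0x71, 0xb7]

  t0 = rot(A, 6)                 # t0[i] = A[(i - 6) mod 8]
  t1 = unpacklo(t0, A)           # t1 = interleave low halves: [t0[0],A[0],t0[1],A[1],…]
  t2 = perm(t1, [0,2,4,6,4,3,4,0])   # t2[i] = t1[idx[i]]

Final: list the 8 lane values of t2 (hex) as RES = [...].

RES = [0x2a, 0x03, 0x88, 0xc7, 0x88, 0xd2, 0x88, 0x2a]

t0 = [0x2a, 0x03, 0x88, 0xc7, 0x71, 0xb7, 0x10, 0xd2]
t1 = [0x2a, 0x10, 0x03, 0xd2, 0x88, 0x2a, 0xc7, 0x03]
t2 = [0x2a, 0x03, 0x88, 0xc7, 0x88, 0xd2, 0x88, 0x2a]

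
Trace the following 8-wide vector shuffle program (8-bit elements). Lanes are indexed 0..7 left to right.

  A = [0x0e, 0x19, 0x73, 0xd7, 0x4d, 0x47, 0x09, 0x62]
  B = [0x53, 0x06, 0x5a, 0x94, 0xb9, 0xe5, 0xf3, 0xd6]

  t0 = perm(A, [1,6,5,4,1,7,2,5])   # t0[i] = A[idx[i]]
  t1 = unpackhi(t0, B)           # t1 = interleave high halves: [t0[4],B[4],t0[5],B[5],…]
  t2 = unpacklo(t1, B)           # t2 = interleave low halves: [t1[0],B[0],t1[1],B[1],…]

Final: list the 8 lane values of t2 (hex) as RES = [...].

  t0: 19 09 47 4d 19 62 73 47
  t1: 19 b9 62 e5 73 f3 47 d6
  t2: 19 53 b9 06 62 5a e5 94

RES = [ 0x19  0x53  0xb9  0x06  0x62  0x5a  0xe5  0x94 ]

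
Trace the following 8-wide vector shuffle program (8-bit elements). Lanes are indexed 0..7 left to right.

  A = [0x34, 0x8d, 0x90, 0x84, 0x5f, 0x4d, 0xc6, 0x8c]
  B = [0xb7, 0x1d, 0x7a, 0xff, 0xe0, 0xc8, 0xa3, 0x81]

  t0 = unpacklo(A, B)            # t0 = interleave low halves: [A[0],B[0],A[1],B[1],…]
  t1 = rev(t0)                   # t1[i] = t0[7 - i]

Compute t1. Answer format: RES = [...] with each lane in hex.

RES = [0xff, 0x84, 0x7a, 0x90, 0x1d, 0x8d, 0xb7, 0x34]

  t0: 34 b7 8d 1d 90 7a 84 ff
  t1: ff 84 7a 90 1d 8d b7 34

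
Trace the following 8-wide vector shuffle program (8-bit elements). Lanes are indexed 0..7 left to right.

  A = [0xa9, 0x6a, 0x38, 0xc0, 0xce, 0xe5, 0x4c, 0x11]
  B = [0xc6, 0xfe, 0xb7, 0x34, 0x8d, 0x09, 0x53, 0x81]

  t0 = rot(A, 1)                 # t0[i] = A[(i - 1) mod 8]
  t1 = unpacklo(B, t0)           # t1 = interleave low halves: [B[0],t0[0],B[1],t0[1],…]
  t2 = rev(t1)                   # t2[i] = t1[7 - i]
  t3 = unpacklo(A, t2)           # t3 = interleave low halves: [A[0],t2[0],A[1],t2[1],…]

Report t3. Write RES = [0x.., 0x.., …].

RES = [0xa9, 0x38, 0x6a, 0x34, 0x38, 0x6a, 0xc0, 0xb7]

→ t0 |11|a9|6a|38|c0|ce|e5|4c|
→ t1 |c6|11|fe|a9|b7|6a|34|38|
→ t2 |38|34|6a|b7|a9|fe|11|c6|
→ t3 |a9|38|6a|34|38|6a|c0|b7|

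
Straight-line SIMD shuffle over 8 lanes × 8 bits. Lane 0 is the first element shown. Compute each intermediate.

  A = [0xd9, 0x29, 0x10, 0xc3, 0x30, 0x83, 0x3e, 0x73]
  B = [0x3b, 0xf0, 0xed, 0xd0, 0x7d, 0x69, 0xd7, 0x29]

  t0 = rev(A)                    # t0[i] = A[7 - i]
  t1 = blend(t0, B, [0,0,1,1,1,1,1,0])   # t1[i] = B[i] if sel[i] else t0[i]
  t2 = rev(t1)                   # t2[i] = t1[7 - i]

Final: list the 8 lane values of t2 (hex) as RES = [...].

t0 = [0x73, 0x3e, 0x83, 0x30, 0xc3, 0x10, 0x29, 0xd9]
t1 = [0x73, 0x3e, 0xed, 0xd0, 0x7d, 0x69, 0xd7, 0xd9]
t2 = [0xd9, 0xd7, 0x69, 0x7d, 0xd0, 0xed, 0x3e, 0x73]

RES = [ 0xd9  0xd7  0x69  0x7d  0xd0  0xed  0x3e  0x73 ]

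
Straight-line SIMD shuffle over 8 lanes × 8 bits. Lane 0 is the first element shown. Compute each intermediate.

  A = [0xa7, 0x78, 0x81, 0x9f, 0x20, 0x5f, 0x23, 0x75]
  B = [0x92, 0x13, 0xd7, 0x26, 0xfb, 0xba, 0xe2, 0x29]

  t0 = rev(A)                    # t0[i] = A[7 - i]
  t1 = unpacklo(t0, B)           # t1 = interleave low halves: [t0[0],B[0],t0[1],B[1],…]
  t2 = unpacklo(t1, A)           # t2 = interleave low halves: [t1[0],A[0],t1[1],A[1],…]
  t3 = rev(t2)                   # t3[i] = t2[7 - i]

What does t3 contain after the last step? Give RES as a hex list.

RES = [ 0x9f  0x13  0x81  0x23  0x78  0x92  0xa7  0x75 ]

t0 = [0x75, 0x23, 0x5f, 0x20, 0x9f, 0x81, 0x78, 0xa7]
t1 = [0x75, 0x92, 0x23, 0x13, 0x5f, 0xd7, 0x20, 0x26]
t2 = [0x75, 0xa7, 0x92, 0x78, 0x23, 0x81, 0x13, 0x9f]
t3 = [0x9f, 0x13, 0x81, 0x23, 0x78, 0x92, 0xa7, 0x75]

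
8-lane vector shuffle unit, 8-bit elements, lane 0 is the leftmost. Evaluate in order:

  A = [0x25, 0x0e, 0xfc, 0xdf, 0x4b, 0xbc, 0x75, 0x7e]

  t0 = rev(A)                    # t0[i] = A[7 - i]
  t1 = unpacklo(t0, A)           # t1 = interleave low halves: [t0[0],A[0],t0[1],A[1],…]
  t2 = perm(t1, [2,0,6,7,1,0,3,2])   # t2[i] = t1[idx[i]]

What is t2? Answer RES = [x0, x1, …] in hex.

  t0: 7e 75 bc 4b df fc 0e 25
  t1: 7e 25 75 0e bc fc 4b df
  t2: 75 7e 4b df 25 7e 0e 75

RES = [ 0x75  0x7e  0x4b  0xdf  0x25  0x7e  0x0e  0x75 ]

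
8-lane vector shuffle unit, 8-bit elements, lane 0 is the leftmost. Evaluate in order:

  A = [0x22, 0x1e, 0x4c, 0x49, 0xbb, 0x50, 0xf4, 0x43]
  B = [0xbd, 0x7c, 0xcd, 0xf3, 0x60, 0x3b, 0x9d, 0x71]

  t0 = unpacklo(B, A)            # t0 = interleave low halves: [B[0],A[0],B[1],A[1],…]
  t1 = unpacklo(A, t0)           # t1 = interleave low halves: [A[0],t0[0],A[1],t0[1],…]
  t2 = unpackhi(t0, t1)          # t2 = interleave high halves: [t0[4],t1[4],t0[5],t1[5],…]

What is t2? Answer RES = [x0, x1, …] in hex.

→ t0 |bd|22|7c|1e|cd|4c|f3|49|
→ t1 |22|bd|1e|22|4c|7c|49|1e|
→ t2 |cd|4c|4c|7c|f3|49|49|1e|

RES = [0xcd, 0x4c, 0x4c, 0x7c, 0xf3, 0x49, 0x49, 0x1e]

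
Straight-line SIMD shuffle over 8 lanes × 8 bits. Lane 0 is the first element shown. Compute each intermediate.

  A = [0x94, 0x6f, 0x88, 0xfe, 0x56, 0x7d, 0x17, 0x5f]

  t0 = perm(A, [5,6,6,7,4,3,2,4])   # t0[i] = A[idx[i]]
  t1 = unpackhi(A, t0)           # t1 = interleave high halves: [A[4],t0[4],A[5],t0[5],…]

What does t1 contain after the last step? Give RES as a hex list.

RES = [0x56, 0x56, 0x7d, 0xfe, 0x17, 0x88, 0x5f, 0x56]

  t0: 7d 17 17 5f 56 fe 88 56
  t1: 56 56 7d fe 17 88 5f 56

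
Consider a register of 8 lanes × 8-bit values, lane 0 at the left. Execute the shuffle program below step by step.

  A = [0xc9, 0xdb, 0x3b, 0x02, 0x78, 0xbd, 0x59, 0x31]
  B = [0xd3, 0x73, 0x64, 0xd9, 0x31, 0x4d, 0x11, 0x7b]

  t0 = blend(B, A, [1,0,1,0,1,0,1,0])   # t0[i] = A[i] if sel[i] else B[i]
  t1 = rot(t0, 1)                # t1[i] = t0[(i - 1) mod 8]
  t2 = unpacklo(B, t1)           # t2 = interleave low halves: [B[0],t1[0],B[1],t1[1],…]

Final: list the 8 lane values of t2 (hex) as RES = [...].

RES = [ 0xd3  0x7b  0x73  0xc9  0x64  0x73  0xd9  0x3b ]

→ t0 |c9|73|3b|d9|78|4d|59|7b|
→ t1 |7b|c9|73|3b|d9|78|4d|59|
→ t2 |d3|7b|73|c9|64|73|d9|3b|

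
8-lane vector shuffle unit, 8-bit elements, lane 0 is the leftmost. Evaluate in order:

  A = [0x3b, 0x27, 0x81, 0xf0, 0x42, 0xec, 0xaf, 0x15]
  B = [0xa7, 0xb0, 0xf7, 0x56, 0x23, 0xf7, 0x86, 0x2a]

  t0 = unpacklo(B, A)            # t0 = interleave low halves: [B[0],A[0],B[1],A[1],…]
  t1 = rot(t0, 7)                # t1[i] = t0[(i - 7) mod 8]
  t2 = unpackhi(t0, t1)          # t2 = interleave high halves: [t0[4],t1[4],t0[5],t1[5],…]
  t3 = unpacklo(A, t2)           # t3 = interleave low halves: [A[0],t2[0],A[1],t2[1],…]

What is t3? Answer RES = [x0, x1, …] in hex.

  t0: a7 3b b0 27 f7 81 56 f0
  t1: 3b b0 27 f7 81 56 f0 a7
  t2: f7 81 81 56 56 f0 f0 a7
  t3: 3b f7 27 81 81 81 f0 56

RES = [0x3b, 0xf7, 0x27, 0x81, 0x81, 0x81, 0xf0, 0x56]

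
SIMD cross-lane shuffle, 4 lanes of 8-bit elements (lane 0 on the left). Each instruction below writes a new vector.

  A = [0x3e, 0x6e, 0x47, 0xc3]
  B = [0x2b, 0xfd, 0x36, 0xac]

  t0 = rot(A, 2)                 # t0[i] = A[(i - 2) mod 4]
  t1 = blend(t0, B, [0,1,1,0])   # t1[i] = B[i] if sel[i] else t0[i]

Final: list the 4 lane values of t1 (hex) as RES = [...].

RES = [ 0x47  0xfd  0x36  0x6e ]

→ t0 |47|c3|3e|6e|
→ t1 |47|fd|36|6e|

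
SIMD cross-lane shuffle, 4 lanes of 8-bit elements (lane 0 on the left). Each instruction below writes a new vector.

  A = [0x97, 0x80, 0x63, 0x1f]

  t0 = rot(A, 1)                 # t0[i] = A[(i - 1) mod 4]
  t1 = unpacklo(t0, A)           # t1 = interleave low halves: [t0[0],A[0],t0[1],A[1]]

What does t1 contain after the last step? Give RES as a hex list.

t0 = [0x1f, 0x97, 0x80, 0x63]
t1 = [0x1f, 0x97, 0x97, 0x80]

RES = [ 0x1f  0x97  0x97  0x80 ]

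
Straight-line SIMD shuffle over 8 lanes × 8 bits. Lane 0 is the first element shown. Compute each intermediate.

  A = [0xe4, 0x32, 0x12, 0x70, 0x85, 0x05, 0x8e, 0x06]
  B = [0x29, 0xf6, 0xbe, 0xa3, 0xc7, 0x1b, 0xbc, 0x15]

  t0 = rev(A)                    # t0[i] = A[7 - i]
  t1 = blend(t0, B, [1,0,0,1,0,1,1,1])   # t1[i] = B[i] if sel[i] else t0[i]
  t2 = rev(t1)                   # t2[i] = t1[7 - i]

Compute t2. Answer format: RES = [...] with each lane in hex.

t0 = [0x06, 0x8e, 0x05, 0x85, 0x70, 0x12, 0x32, 0xe4]
t1 = [0x29, 0x8e, 0x05, 0xa3, 0x70, 0x1b, 0xbc, 0x15]
t2 = [0x15, 0xbc, 0x1b, 0x70, 0xa3, 0x05, 0x8e, 0x29]

RES = [ 0x15  0xbc  0x1b  0x70  0xa3  0x05  0x8e  0x29 ]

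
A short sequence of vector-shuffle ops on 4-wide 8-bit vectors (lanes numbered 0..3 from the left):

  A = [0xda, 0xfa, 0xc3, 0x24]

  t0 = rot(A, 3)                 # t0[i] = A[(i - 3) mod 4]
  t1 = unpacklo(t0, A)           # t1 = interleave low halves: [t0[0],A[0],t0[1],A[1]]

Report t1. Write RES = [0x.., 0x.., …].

RES = [ 0xfa  0xda  0xc3  0xfa ]

  t0: fa c3 24 da
  t1: fa da c3 fa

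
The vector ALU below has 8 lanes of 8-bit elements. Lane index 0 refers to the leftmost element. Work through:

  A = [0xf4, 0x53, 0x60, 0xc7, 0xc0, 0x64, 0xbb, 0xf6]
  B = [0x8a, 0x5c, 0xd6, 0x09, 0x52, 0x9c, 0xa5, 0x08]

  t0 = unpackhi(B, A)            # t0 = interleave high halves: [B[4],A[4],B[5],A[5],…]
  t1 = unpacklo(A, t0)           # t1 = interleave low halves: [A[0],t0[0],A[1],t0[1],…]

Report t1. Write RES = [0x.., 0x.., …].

→ t0 |52|c0|9c|64|a5|bb|08|f6|
→ t1 |f4|52|53|c0|60|9c|c7|64|

RES = [ 0xf4  0x52  0x53  0xc0  0x60  0x9c  0xc7  0x64 ]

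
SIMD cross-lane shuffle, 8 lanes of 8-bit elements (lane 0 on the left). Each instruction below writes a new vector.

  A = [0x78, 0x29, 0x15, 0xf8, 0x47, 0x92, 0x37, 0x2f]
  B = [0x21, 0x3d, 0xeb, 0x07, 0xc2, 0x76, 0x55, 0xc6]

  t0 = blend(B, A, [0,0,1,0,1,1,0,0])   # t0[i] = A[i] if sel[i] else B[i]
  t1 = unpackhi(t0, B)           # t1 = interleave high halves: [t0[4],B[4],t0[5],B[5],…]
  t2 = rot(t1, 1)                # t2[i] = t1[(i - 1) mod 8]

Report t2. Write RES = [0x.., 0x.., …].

RES = [0xc6, 0x47, 0xc2, 0x92, 0x76, 0x55, 0x55, 0xc6]

t0 = [0x21, 0x3d, 0x15, 0x07, 0x47, 0x92, 0x55, 0xc6]
t1 = [0x47, 0xc2, 0x92, 0x76, 0x55, 0x55, 0xc6, 0xc6]
t2 = [0xc6, 0x47, 0xc2, 0x92, 0x76, 0x55, 0x55, 0xc6]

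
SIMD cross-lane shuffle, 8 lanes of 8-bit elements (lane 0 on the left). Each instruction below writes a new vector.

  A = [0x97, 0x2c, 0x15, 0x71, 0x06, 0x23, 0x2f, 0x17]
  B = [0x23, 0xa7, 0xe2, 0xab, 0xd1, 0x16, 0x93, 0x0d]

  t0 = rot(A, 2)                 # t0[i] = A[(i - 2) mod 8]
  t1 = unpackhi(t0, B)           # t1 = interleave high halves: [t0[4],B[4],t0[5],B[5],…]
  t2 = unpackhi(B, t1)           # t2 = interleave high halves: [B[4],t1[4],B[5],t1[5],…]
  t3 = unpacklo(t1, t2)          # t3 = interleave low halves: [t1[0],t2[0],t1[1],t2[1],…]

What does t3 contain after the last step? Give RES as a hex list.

RES = [0x15, 0xd1, 0xd1, 0x06, 0x71, 0x16, 0x16, 0x93]

→ t0 |2f|17|97|2c|15|71|06|23|
→ t1 |15|d1|71|16|06|93|23|0d|
→ t2 |d1|06|16|93|93|23|0d|0d|
→ t3 |15|d1|d1|06|71|16|16|93|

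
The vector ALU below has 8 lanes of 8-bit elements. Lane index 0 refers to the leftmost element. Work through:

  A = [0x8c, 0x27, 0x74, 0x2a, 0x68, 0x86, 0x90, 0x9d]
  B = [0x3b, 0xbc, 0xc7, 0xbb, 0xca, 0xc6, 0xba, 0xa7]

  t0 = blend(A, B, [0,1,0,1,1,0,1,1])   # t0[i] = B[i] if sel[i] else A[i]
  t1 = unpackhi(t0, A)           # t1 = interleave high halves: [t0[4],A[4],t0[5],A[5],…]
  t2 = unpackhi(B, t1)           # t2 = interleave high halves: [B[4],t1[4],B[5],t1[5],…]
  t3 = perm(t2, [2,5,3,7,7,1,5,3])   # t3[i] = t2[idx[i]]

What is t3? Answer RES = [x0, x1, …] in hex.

RES = [ 0xc6  0xa7  0x90  0x9d  0x9d  0xba  0xa7  0x90 ]

→ t0 |8c|bc|74|bb|ca|86|ba|a7|
→ t1 |ca|68|86|86|ba|90|a7|9d|
→ t2 |ca|ba|c6|90|ba|a7|a7|9d|
→ t3 |c6|a7|90|9d|9d|ba|a7|90|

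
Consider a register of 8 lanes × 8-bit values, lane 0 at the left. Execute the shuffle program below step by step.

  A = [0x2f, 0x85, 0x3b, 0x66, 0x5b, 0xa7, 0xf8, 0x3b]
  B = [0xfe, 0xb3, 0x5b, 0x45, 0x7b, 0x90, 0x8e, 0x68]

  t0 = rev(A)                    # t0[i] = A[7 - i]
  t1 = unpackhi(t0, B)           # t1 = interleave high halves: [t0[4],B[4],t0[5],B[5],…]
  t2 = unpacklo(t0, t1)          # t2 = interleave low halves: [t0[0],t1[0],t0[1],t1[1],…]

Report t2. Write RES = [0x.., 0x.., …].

RES = [ 0x3b  0x66  0xf8  0x7b  0xa7  0x3b  0x5b  0x90 ]

  t0: 3b f8 a7 5b 66 3b 85 2f
  t1: 66 7b 3b 90 85 8e 2f 68
  t2: 3b 66 f8 7b a7 3b 5b 90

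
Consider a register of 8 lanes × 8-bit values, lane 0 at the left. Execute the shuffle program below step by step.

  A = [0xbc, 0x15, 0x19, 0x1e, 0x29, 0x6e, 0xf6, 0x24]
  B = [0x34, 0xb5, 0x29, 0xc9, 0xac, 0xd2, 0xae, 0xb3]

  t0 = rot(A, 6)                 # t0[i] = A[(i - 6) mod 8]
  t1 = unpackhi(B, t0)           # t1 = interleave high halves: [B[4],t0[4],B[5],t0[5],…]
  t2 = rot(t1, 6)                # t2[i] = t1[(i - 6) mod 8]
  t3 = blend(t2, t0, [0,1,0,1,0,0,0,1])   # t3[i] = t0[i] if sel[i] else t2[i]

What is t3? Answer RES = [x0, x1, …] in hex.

RES = [ 0xd2  0x1e  0xae  0x6e  0xb3  0x15  0xac  0x15 ]

→ t0 |19|1e|29|6e|f6|24|bc|15|
→ t1 |ac|f6|d2|24|ae|bc|b3|15|
→ t2 |d2|24|ae|bc|b3|15|ac|f6|
→ t3 |d2|1e|ae|6e|b3|15|ac|15|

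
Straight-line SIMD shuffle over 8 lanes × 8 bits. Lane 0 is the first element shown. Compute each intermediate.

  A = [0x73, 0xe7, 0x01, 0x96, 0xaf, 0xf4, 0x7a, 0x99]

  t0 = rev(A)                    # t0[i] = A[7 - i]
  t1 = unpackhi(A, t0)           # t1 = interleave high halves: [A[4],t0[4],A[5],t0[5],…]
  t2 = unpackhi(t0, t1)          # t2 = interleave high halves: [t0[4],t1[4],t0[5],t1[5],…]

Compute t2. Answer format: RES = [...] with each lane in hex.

t0 = [0x99, 0x7a, 0xf4, 0xaf, 0x96, 0x01, 0xe7, 0x73]
t1 = [0xaf, 0x96, 0xf4, 0x01, 0x7a, 0xe7, 0x99, 0x73]
t2 = [0x96, 0x7a, 0x01, 0xe7, 0xe7, 0x99, 0x73, 0x73]

RES = [ 0x96  0x7a  0x01  0xe7  0xe7  0x99  0x73  0x73 ]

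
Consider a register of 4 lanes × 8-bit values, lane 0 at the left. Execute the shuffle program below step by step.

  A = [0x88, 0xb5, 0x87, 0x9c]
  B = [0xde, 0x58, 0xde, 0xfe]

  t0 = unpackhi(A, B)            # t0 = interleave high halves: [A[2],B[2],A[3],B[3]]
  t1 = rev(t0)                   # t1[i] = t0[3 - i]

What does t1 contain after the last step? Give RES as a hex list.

RES = [ 0xfe  0x9c  0xde  0x87 ]

→ t0 |87|de|9c|fe|
→ t1 |fe|9c|de|87|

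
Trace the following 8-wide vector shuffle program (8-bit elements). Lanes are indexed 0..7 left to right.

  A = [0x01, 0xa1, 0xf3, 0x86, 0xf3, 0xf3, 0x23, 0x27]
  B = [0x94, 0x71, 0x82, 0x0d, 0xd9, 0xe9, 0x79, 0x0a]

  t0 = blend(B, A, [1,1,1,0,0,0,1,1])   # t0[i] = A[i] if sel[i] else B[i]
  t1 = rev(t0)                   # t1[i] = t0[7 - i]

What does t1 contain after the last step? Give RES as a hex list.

  t0: 01 a1 f3 0d d9 e9 23 27
  t1: 27 23 e9 d9 0d f3 a1 01

RES = [ 0x27  0x23  0xe9  0xd9  0x0d  0xf3  0xa1  0x01 ]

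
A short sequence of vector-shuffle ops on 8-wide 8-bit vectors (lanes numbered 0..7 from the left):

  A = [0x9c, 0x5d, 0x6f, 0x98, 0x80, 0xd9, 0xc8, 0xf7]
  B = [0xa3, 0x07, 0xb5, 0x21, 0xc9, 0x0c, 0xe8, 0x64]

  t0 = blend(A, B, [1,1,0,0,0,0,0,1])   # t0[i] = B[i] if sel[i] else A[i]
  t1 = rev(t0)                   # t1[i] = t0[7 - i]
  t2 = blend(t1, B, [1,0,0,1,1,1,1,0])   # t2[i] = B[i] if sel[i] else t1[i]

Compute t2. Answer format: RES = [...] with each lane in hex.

→ t0 |a3|07|6f|98|80|d9|c8|64|
→ t1 |64|c8|d9|80|98|6f|07|a3|
→ t2 |a3|c8|d9|21|c9|0c|e8|a3|

RES = [0xa3, 0xc8, 0xd9, 0x21, 0xc9, 0x0c, 0xe8, 0xa3]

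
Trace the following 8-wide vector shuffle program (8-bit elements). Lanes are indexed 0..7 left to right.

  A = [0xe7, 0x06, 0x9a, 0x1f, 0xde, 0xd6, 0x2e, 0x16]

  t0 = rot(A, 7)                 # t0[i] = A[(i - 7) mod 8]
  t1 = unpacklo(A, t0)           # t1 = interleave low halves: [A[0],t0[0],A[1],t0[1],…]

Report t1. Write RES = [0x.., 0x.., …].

RES = [ 0xe7  0x06  0x06  0x9a  0x9a  0x1f  0x1f  0xde ]

→ t0 |06|9a|1f|de|d6|2e|16|e7|
→ t1 |e7|06|06|9a|9a|1f|1f|de|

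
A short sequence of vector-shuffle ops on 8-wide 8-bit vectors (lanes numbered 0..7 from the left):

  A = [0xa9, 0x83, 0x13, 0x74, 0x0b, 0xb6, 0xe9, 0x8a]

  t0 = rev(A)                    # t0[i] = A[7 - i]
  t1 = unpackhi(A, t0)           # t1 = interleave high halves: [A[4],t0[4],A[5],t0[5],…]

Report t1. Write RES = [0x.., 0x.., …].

RES = [ 0x0b  0x74  0xb6  0x13  0xe9  0x83  0x8a  0xa9 ]

t0 = [0x8a, 0xe9, 0xb6, 0x0b, 0x74, 0x13, 0x83, 0xa9]
t1 = [0x0b, 0x74, 0xb6, 0x13, 0xe9, 0x83, 0x8a, 0xa9]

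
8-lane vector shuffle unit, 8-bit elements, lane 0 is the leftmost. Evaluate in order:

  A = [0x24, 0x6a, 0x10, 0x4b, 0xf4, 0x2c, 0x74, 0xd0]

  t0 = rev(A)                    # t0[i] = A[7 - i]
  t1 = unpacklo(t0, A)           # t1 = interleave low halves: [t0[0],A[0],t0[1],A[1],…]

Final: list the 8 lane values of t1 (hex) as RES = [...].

→ t0 |d0|74|2c|f4|4b|10|6a|24|
→ t1 |d0|24|74|6a|2c|10|f4|4b|

RES = [0xd0, 0x24, 0x74, 0x6a, 0x2c, 0x10, 0xf4, 0x4b]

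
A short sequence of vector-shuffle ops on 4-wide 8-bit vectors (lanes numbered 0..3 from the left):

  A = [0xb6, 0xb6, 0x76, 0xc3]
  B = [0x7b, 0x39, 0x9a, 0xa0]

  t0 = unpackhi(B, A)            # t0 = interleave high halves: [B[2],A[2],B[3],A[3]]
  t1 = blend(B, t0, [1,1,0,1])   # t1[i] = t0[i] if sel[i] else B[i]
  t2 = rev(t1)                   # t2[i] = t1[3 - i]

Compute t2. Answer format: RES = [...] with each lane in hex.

  t0: 9a 76 a0 c3
  t1: 9a 76 9a c3
  t2: c3 9a 76 9a

RES = [ 0xc3  0x9a  0x76  0x9a ]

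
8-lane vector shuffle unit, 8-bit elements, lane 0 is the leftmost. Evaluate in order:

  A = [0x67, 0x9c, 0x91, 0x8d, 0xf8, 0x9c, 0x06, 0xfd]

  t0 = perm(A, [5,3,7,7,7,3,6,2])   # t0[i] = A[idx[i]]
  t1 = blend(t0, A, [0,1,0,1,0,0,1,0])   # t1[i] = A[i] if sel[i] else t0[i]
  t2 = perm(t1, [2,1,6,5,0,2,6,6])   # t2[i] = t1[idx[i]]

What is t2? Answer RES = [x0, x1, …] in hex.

RES = [ 0xfd  0x9c  0x06  0x8d  0x9c  0xfd  0x06  0x06 ]

→ t0 |9c|8d|fd|fd|fd|8d|06|91|
→ t1 |9c|9c|fd|8d|fd|8d|06|91|
→ t2 |fd|9c|06|8d|9c|fd|06|06|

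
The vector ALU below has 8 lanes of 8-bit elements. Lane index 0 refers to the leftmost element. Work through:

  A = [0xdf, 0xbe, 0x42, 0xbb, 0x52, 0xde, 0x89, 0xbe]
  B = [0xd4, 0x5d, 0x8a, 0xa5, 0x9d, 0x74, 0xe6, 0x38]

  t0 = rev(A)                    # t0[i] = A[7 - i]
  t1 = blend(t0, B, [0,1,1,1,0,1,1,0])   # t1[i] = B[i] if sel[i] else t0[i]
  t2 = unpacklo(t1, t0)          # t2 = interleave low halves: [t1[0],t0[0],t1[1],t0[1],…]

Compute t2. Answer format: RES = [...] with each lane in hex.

t0 = [0xbe, 0x89, 0xde, 0x52, 0xbb, 0x42, 0xbe, 0xdf]
t1 = [0xbe, 0x5d, 0x8a, 0xa5, 0xbb, 0x74, 0xe6, 0xdf]
t2 = [0xbe, 0xbe, 0x5d, 0x89, 0x8a, 0xde, 0xa5, 0x52]

RES = [ 0xbe  0xbe  0x5d  0x89  0x8a  0xde  0xa5  0x52 ]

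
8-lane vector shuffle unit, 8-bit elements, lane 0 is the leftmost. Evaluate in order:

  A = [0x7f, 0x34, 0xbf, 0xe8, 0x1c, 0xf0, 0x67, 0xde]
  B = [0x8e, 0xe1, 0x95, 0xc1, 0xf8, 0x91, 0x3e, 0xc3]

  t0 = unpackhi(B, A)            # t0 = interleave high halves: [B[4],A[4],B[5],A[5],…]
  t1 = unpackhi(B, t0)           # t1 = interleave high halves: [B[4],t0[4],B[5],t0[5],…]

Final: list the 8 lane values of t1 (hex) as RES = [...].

t0 = [0xf8, 0x1c, 0x91, 0xf0, 0x3e, 0x67, 0xc3, 0xde]
t1 = [0xf8, 0x3e, 0x91, 0x67, 0x3e, 0xc3, 0xc3, 0xde]

RES = [0xf8, 0x3e, 0x91, 0x67, 0x3e, 0xc3, 0xc3, 0xde]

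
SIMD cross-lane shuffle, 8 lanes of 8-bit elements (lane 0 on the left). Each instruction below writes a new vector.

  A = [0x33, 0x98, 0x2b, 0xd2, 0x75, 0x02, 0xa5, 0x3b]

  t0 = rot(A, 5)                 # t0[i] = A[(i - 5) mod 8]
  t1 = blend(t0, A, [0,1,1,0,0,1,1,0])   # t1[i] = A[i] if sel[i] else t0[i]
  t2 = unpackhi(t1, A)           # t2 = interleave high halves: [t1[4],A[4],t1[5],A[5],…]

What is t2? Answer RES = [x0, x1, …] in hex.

t0 = [0xd2, 0x75, 0x02, 0xa5, 0x3b, 0x33, 0x98, 0x2b]
t1 = [0xd2, 0x98, 0x2b, 0xa5, 0x3b, 0x02, 0xa5, 0x2b]
t2 = [0x3b, 0x75, 0x02, 0x02, 0xa5, 0xa5, 0x2b, 0x3b]

RES = [ 0x3b  0x75  0x02  0x02  0xa5  0xa5  0x2b  0x3b ]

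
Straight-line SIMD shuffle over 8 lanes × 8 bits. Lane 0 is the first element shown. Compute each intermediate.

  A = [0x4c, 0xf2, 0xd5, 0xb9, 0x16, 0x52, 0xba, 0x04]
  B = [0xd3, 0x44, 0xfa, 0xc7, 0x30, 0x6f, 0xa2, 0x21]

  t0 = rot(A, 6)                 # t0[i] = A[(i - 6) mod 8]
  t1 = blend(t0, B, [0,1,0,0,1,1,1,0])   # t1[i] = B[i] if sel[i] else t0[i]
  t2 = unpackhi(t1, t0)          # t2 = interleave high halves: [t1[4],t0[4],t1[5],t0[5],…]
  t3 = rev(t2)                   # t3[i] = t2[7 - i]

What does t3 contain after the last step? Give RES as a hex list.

RES = [ 0xf2  0xf2  0x4c  0xa2  0x04  0x6f  0xba  0x30 ]

  t0: d5 b9 16 52 ba 04 4c f2
  t1: d5 44 16 52 30 6f a2 f2
  t2: 30 ba 6f 04 a2 4c f2 f2
  t3: f2 f2 4c a2 04 6f ba 30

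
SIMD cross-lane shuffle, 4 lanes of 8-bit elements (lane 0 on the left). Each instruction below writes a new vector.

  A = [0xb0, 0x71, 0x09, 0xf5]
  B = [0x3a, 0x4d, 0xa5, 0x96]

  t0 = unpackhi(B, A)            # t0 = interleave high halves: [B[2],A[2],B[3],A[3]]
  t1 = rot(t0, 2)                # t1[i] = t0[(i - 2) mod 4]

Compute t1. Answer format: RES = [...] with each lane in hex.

→ t0 |a5|09|96|f5|
→ t1 |96|f5|a5|09|

RES = [ 0x96  0xf5  0xa5  0x09 ]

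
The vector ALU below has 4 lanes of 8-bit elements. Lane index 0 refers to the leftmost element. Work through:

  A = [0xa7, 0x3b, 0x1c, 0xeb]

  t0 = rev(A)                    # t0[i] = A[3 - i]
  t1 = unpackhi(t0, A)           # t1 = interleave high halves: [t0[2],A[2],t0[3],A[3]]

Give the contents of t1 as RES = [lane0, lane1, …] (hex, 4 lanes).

→ t0 |eb|1c|3b|a7|
→ t1 |3b|1c|a7|eb|

RES = [0x3b, 0x1c, 0xa7, 0xeb]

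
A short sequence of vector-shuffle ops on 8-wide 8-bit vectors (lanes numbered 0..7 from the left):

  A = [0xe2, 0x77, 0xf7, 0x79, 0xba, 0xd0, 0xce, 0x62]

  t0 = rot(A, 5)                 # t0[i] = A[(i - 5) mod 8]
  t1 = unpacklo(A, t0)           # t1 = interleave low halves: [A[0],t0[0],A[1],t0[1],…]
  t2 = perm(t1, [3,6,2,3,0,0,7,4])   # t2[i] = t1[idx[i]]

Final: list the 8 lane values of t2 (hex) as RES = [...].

RES = [ 0xba  0x79  0x77  0xba  0xe2  0xe2  0xce  0xf7 ]

  t0: 79 ba d0 ce 62 e2 77 f7
  t1: e2 79 77 ba f7 d0 79 ce
  t2: ba 79 77 ba e2 e2 ce f7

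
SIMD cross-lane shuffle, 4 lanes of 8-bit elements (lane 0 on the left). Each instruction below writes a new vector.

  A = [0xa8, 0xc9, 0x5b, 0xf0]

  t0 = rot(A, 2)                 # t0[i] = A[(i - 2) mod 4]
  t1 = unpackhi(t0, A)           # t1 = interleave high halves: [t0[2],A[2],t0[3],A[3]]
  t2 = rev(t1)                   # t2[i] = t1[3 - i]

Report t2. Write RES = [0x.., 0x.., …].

RES = [0xf0, 0xc9, 0x5b, 0xa8]

→ t0 |5b|f0|a8|c9|
→ t1 |a8|5b|c9|f0|
→ t2 |f0|c9|5b|a8|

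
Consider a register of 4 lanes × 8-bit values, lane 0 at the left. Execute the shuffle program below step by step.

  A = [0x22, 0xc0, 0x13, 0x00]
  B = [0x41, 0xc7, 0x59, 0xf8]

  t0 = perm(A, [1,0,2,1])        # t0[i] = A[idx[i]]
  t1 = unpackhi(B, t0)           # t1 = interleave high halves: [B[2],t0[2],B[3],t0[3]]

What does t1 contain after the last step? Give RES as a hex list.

RES = [ 0x59  0x13  0xf8  0xc0 ]

  t0: c0 22 13 c0
  t1: 59 13 f8 c0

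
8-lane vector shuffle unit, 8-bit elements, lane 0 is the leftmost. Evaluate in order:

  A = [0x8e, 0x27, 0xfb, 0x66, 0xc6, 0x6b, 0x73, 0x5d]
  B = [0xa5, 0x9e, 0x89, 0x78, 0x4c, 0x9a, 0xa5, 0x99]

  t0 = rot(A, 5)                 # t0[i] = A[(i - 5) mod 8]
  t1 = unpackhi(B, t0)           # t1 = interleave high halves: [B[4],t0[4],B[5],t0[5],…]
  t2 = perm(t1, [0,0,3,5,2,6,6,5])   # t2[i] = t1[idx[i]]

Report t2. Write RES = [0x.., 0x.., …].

RES = [0x4c, 0x4c, 0x8e, 0x27, 0x9a, 0x99, 0x99, 0x27]

t0 = [0x66, 0xc6, 0x6b, 0x73, 0x5d, 0x8e, 0x27, 0xfb]
t1 = [0x4c, 0x5d, 0x9a, 0x8e, 0xa5, 0x27, 0x99, 0xfb]
t2 = [0x4c, 0x4c, 0x8e, 0x27, 0x9a, 0x99, 0x99, 0x27]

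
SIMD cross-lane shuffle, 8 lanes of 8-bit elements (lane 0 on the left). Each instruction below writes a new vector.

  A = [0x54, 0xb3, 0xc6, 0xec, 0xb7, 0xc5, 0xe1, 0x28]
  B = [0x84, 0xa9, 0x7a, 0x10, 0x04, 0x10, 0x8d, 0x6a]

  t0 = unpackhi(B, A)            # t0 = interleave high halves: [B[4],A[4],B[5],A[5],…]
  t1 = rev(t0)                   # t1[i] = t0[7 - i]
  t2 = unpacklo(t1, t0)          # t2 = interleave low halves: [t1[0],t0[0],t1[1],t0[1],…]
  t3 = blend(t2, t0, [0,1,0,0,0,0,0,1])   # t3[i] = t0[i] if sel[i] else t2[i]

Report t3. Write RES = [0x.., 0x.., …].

RES = [0x28, 0xb7, 0x6a, 0xb7, 0xe1, 0x10, 0x8d, 0x28]

  t0: 04 b7 10 c5 8d e1 6a 28
  t1: 28 6a e1 8d c5 10 b7 04
  t2: 28 04 6a b7 e1 10 8d c5
  t3: 28 b7 6a b7 e1 10 8d 28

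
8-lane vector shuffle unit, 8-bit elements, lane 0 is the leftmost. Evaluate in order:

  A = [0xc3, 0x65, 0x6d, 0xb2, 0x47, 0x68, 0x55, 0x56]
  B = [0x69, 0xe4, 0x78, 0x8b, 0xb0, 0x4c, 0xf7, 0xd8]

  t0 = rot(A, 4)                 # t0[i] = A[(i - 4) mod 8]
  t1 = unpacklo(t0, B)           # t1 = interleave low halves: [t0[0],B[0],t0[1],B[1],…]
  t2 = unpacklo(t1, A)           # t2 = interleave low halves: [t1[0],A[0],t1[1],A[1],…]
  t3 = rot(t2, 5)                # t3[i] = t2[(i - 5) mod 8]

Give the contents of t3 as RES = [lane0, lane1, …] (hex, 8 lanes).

t0 = [0x47, 0x68, 0x55, 0x56, 0xc3, 0x65, 0x6d, 0xb2]
t1 = [0x47, 0x69, 0x68, 0xe4, 0x55, 0x78, 0x56, 0x8b]
t2 = [0x47, 0xc3, 0x69, 0x65, 0x68, 0x6d, 0xe4, 0xb2]
t3 = [0x65, 0x68, 0x6d, 0xe4, 0xb2, 0x47, 0xc3, 0x69]

RES = [0x65, 0x68, 0x6d, 0xe4, 0xb2, 0x47, 0xc3, 0x69]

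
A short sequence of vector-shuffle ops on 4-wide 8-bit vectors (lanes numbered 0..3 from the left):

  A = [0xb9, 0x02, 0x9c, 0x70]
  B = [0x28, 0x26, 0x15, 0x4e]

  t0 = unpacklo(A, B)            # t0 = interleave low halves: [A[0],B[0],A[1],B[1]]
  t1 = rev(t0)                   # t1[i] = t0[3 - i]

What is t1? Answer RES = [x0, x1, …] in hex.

t0 = [0xb9, 0x28, 0x02, 0x26]
t1 = [0x26, 0x02, 0x28, 0xb9]

RES = [0x26, 0x02, 0x28, 0xb9]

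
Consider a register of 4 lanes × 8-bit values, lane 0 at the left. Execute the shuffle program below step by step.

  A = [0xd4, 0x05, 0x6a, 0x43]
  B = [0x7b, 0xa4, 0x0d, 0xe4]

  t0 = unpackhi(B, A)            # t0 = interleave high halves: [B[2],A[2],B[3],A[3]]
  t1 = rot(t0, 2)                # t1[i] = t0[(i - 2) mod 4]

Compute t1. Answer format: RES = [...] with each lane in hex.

RES = [ 0xe4  0x43  0x0d  0x6a ]

t0 = [0x0d, 0x6a, 0xe4, 0x43]
t1 = [0xe4, 0x43, 0x0d, 0x6a]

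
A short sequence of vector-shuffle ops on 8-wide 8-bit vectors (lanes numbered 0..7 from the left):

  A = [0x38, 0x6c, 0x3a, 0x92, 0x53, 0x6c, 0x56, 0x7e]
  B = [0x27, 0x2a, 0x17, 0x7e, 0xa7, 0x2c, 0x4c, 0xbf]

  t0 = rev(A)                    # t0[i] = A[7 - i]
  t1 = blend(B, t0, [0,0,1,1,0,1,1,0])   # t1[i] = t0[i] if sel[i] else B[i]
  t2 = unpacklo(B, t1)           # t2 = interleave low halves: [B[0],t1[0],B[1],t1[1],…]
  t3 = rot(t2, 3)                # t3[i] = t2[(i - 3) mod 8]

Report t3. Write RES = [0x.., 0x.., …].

t0 = [0x7e, 0x56, 0x6c, 0x53, 0x92, 0x3a, 0x6c, 0x38]
t1 = [0x27, 0x2a, 0x6c, 0x53, 0xa7, 0x3a, 0x6c, 0xbf]
t2 = [0x27, 0x27, 0x2a, 0x2a, 0x17, 0x6c, 0x7e, 0x53]
t3 = [0x6c, 0x7e, 0x53, 0x27, 0x27, 0x2a, 0x2a, 0x17]

RES = [0x6c, 0x7e, 0x53, 0x27, 0x27, 0x2a, 0x2a, 0x17]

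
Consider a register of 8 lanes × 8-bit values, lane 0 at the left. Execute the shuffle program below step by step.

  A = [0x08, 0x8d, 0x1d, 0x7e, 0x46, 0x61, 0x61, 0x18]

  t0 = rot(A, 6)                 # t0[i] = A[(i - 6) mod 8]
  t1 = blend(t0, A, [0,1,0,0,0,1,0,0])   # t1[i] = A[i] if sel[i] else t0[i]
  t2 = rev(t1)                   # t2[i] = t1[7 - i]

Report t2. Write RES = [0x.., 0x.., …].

RES = [0x8d, 0x08, 0x61, 0x61, 0x61, 0x46, 0x8d, 0x1d]

→ t0 |1d|7e|46|61|61|18|08|8d|
→ t1 |1d|8d|46|61|61|61|08|8d|
→ t2 |8d|08|61|61|61|46|8d|1d|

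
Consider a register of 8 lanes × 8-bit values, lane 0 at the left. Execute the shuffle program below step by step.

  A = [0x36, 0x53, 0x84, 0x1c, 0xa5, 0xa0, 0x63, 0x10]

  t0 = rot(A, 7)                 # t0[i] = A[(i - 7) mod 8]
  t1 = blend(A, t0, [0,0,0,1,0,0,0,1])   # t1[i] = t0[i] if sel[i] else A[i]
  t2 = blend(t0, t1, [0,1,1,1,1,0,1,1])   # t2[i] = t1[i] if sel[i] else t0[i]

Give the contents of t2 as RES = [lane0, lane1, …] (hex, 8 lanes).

t0 = [0x53, 0x84, 0x1c, 0xa5, 0xa0, 0x63, 0x10, 0x36]
t1 = [0x36, 0x53, 0x84, 0xa5, 0xa5, 0xa0, 0x63, 0x36]
t2 = [0x53, 0x53, 0x84, 0xa5, 0xa5, 0x63, 0x63, 0x36]

RES = [ 0x53  0x53  0x84  0xa5  0xa5  0x63  0x63  0x36 ]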